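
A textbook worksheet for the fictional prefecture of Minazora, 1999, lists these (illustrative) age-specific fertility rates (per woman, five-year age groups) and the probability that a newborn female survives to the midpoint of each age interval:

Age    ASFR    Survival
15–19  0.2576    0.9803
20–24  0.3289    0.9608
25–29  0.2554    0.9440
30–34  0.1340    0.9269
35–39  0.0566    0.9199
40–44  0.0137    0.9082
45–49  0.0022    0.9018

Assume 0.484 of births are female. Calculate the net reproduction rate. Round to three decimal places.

Proportion female at birth = 0.484.
Per-age-group product (5 × ASFR × survival probability):
  15–19: 5 × 0.2576 × 0.9803 = 1.26263
  20–24: 5 × 0.3289 × 0.9608 = 1.58004
  25–29: 5 × 0.2554 × 0.9440 = 1.20549
  30–34: 5 × 0.1340 × 0.9269 = 0.62102
  35–39: 5 × 0.0566 × 0.9199 = 0.26033
  40–44: 5 × 0.0137 × 0.9082 = 0.06221
  45–49: 5 × 0.0022 × 0.9018 = 0.00992
Sum = 5.00164
NRR = 0.484 × 5.00164 = 2.42079

2.421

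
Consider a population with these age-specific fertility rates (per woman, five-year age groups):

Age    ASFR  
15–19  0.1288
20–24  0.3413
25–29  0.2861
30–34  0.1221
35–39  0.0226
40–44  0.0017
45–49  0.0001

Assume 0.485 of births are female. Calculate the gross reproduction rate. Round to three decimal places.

2.189

Proportion female at birth = 0.485.
Sum of ASFRs = 0.1288 + 0.3413 + 0.2861 + 0.1221 + 0.0226 + 0.0017 + 0.0001 = 0.9027
TFR = 5 × 0.9027 = 4.5135
GRR = 0.485 × 4.5135 = 2.18905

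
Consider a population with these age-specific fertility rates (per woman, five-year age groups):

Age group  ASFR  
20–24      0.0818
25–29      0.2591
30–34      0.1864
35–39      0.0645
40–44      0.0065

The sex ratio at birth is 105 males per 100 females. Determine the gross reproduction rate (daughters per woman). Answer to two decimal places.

Proportion female at birth = 100 / (100 + 105) = 0.48780.
Sum of ASFRs = 0.0818 + 0.2591 + 0.1864 + 0.0645 + 0.0065 = 0.5983
TFR = 5 × 0.5983 = 2.9915
GRR = 0.48780 × 2.9915 = 1.45925

1.46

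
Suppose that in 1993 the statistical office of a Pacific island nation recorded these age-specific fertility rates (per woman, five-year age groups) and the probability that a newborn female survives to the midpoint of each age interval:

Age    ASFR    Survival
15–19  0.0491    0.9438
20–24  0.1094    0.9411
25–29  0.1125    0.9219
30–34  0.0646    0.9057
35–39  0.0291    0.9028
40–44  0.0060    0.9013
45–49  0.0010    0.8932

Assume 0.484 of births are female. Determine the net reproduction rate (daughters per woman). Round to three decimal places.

Proportion female at birth = 0.484.
Each age group contributes 5 × ASFR × survival:
  15–19: 5 × 0.0491 × 0.9438 = 0.23170
  20–24: 5 × 0.1094 × 0.9411 = 0.51478
  25–29: 5 × 0.1125 × 0.9219 = 0.51857
  30–34: 5 × 0.0646 × 0.9057 = 0.29254
  35–39: 5 × 0.0291 × 0.9028 = 0.13136
  40–44: 5 × 0.0060 × 0.9013 = 0.02704
  45–49: 5 × 0.0010 × 0.8932 = 0.00447
Sum = 1.72046
NRR = 0.484 × 1.72046 = 0.83270

0.833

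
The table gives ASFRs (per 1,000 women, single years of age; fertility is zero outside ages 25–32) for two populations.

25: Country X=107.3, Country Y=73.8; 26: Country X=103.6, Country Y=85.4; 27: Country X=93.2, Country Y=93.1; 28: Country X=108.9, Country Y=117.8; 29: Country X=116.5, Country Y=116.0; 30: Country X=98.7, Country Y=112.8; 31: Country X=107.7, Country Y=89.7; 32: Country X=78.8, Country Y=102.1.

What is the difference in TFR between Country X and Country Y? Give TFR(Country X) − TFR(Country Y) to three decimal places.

Country X:
  Sum of ASFRs = 107.3 + 103.6 + 93.2 + 108.9 + 116.5 + 98.7 + 107.7 + 78.8 = 814.7
  TFR = 814.7 / 1000 = 0.8147
Country Y:
  Sum of ASFRs = 73.8 + 85.4 + 93.1 + 117.8 + 116.0 + 112.8 + 89.7 + 102.1 = 790.7
  TFR = 790.7 / 1000 = 0.7907
Difference = 0.8147 − 0.7907 = 0.024

0.024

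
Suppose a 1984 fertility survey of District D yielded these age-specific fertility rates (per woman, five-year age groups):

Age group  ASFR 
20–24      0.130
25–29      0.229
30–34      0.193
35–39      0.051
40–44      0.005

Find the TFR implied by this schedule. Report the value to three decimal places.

3.040

Sum of ASFRs = 0.130 + 0.229 + 0.193 + 0.051 + 0.005 = 0.608
TFR = 5 × 0.608 = 3.04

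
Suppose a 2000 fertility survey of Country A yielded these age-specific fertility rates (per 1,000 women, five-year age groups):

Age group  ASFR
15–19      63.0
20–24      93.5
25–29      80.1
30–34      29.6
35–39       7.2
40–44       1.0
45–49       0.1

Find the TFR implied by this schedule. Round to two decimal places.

1.37

Sum of ASFRs = 63.0 + 93.5 + 80.1 + 29.6 + 7.2 + 1.0 + 0.1 = 274.5
TFR = 5 × 274.5 / 1000 = 1.3725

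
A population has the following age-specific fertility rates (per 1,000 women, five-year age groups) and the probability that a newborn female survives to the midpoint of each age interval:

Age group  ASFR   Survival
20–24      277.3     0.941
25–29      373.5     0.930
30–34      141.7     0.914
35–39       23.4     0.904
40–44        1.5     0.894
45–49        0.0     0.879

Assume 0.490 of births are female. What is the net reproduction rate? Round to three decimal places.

Proportion female at birth = 0.490.
Per-age-group product (5 × ASFR × survival probability):
  20–24: 5 × 277.3/1000 × 0.941 = 1.30470
  25–29: 5 × 373.5/1000 × 0.930 = 1.73678
  30–34: 5 × 141.7/1000 × 0.914 = 0.64757
  35–39: 5 × 23.4/1000 × 0.904 = 0.10577
  40–44: 5 × 1.5/1000 × 0.894 = 0.00671
  45–49: 5 × 0.0/1000 × 0.879 = 0.00000
Sum = 3.80153
NRR = 0.490 × 3.80153 = 1.86275
With NRR above 1 the population is above replacement fertility.

1.863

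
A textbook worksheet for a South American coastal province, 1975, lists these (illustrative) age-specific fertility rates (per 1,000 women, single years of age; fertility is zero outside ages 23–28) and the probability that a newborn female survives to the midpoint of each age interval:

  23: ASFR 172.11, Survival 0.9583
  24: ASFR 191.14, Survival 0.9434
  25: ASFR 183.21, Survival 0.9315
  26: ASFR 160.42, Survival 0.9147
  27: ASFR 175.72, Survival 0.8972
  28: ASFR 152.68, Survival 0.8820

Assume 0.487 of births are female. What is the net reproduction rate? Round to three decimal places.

Proportion female at birth = 0.487.
Survival-weighted fertility by age (1·fₓ·Sₓ):
  23: 1 × 172.11/1000 × 0.9583 = 0.16493
  24: 1 × 191.14/1000 × 0.9434 = 0.18032
  25: 1 × 183.21/1000 × 0.9315 = 0.17066
  26: 1 × 160.42/1000 × 0.9147 = 0.14674
  27: 1 × 175.72/1000 × 0.8972 = 0.15766
  28: 1 × 152.68/1000 × 0.8820 = 0.13466
Sum = 0.95497
NRR = 0.487 × 0.95497 = 0.46507
With NRR below 1 the population is below replacement fertility.

0.465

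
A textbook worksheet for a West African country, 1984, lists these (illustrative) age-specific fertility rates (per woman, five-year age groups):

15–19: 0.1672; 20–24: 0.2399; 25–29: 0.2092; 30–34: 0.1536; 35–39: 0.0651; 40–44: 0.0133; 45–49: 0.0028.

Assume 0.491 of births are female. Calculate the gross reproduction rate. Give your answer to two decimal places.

Proportion female at birth = 0.491.
Sum of ASFRs = 0.1672 + 0.2399 + 0.2092 + 0.1536 + 0.0651 + 0.0133 + 0.0028 = 0.8511
TFR = 5 × 0.8511 = 4.2555
GRR = 0.491 × 4.2555 = 2.08945

2.09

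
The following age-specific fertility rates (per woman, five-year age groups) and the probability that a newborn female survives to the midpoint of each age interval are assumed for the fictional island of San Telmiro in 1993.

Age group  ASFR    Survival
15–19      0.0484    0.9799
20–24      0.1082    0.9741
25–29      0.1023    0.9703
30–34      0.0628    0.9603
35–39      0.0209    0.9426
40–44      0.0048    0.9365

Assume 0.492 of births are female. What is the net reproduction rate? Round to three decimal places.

0.828

Proportion female at birth = 0.492.
Each age group contributes 5 × ASFR × survival:
  15–19: 5 × 0.0484 × 0.9799 = 0.23714
  20–24: 5 × 0.1082 × 0.9741 = 0.52699
  25–29: 5 × 0.1023 × 0.9703 = 0.49631
  30–34: 5 × 0.0628 × 0.9603 = 0.30153
  35–39: 5 × 0.0209 × 0.9426 = 0.09850
  40–44: 5 × 0.0048 × 0.9365 = 0.02248
Sum = 1.68295
NRR = 0.492 × 1.68295 = 0.82801
NRR < 1, so the cohort does not fully replace itself.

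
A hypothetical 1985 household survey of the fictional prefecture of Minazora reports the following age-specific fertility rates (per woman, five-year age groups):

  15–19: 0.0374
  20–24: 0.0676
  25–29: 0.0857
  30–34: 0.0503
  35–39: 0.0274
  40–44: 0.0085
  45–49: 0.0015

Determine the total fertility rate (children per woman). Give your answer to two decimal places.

1.39

Sum of ASFRs = 0.0374 + 0.0676 + 0.0857 + 0.0503 + 0.0274 + 0.0085 + 0.0015 = 0.2784
TFR = 5 × 0.2784 = 1.392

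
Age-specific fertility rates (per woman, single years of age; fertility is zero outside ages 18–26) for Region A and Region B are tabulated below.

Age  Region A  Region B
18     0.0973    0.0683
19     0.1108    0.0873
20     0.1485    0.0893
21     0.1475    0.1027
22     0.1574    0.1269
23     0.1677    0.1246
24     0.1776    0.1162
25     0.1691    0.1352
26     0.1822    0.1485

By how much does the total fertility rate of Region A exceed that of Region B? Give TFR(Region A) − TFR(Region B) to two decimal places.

0.36

Region A:
  Sum of ASFRs = 0.0973 + 0.1108 + 0.1485 + 0.1475 + 0.1574 + 0.1677 + 0.1776 + 0.1691 + 0.1822 = 1.3581
  TFR = 1.3581
Region B:
  Sum of ASFRs = 0.0683 + 0.0873 + 0.0893 + 0.1027 + 0.1269 + 0.1246 + 0.1162 + 0.1352 + 0.1485 = 0.9990
  TFR = 0.999
Difference = 1.3581 − 0.999 = 0.3591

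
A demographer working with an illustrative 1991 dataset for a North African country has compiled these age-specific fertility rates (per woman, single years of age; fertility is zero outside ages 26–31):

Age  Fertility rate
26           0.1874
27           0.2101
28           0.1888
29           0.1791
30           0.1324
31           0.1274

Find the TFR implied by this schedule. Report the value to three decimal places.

Sum of ASFRs = 0.1874 + 0.2101 + 0.1888 + 0.1791 + 0.1324 + 0.1274 = 1.0252
TFR = 1.0252

1.025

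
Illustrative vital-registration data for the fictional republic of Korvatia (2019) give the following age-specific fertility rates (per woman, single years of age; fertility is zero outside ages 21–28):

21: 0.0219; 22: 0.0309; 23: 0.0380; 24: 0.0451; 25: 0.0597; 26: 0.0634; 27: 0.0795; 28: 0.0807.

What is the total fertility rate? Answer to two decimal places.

Sum of ASFRs = 0.0219 + 0.0309 + 0.0380 + 0.0451 + 0.0597 + 0.0634 + 0.0795 + 0.0807 = 0.4192
TFR = 0.4192

0.42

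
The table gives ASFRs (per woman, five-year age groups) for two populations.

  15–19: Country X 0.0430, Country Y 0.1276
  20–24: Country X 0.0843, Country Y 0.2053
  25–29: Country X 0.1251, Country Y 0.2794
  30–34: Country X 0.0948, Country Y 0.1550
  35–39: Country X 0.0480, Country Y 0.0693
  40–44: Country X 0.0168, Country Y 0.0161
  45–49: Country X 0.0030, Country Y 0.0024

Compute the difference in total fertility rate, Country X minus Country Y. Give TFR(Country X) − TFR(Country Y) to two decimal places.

Country X:
  Sum of ASFRs = 0.0430 + 0.0843 + 0.1251 + 0.0948 + 0.0480 + 0.0168 + 0.0030 = 0.4150
  TFR = 5 × 0.4150 = 2.075
Country Y:
  Sum of ASFRs = 0.1276 + 0.2053 + 0.2794 + 0.1550 + 0.0693 + 0.0161 + 0.0024 = 0.8551
  TFR = 5 × 0.8551 = 4.2755
Difference = 2.075 − 4.2755 = -2.2005

-2.20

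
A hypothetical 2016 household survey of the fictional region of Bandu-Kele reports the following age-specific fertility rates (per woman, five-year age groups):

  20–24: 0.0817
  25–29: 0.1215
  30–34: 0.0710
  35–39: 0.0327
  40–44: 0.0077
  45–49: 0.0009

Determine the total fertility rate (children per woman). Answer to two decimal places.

Sum of ASFRs = 0.0817 + 0.1215 + 0.0710 + 0.0327 + 0.0077 + 0.0009 = 0.3155
TFR = 5 × 0.3155 = 1.5775

1.58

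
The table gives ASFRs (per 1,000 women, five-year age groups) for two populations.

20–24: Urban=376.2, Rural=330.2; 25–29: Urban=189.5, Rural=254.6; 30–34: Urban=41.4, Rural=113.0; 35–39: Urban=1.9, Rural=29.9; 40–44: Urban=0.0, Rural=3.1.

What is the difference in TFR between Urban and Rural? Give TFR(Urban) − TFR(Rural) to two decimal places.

Urban:
  Sum of ASFRs = 376.2 + 189.5 + 41.4 + 1.9 + 0.0 = 609.0
  TFR = 5 × 609.0 / 1000 = 3.045
Rural:
  Sum of ASFRs = 330.2 + 254.6 + 113.0 + 29.9 + 3.1 = 730.8
  TFR = 5 × 730.8 / 1000 = 3.654
Difference = 3.045 − 3.654 = -0.609

-0.61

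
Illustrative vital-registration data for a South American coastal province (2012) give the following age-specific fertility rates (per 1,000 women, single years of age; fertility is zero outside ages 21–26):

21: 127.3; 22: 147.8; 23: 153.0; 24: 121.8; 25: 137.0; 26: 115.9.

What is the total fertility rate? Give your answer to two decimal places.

0.80

Sum of ASFRs = 127.3 + 147.8 + 153.0 + 121.8 + 137.0 + 115.9 = 802.8
TFR = 802.8 / 1000 = 0.8028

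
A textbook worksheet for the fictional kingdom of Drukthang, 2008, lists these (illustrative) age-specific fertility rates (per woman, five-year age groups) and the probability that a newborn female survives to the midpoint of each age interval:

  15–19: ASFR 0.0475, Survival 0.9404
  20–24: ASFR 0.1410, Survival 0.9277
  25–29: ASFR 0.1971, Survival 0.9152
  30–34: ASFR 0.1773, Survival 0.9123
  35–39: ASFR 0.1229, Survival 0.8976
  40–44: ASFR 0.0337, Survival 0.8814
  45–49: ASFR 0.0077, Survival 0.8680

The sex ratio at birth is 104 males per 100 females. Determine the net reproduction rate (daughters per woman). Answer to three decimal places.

1.628

Proportion female at birth = 100 / (100 + 104) = 0.49020.
Survival-weighted fertility by age (5·fₓ·Sₓ):
  15–19: 5 × 0.0475 × 0.9404 = 0.22335
  20–24: 5 × 0.1410 × 0.9277 = 0.65403
  25–29: 5 × 0.1971 × 0.9152 = 0.90193
  30–34: 5 × 0.1773 × 0.9123 = 0.80875
  35–39: 5 × 0.1229 × 0.8976 = 0.55158
  40–44: 5 × 0.0337 × 0.8814 = 0.14852
  45–49: 5 × 0.0077 × 0.8680 = 0.03342
Sum = 3.32158
NRR = 0.49020 × 3.32158 = 1.62824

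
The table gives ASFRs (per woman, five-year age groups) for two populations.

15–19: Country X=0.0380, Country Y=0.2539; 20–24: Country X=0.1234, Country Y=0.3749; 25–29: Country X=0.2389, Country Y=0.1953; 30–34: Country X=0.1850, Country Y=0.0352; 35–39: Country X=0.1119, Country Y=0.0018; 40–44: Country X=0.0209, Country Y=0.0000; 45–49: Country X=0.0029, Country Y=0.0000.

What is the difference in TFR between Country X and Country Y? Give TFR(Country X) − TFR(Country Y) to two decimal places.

-0.70

Country X:
  Sum of ASFRs = 0.0380 + 0.1234 + 0.2389 + 0.1850 + 0.1119 + 0.0209 + 0.0029 = 0.7210
  TFR = 5 × 0.7210 = 3.605
Country Y:
  Sum of ASFRs = 0.2539 + 0.3749 + 0.1953 + 0.0352 + 0.0018 + 0.0000 + 0.0000 = 0.8611
  TFR = 5 × 0.8611 = 4.3055
Difference = 3.605 − 4.3055 = -0.7005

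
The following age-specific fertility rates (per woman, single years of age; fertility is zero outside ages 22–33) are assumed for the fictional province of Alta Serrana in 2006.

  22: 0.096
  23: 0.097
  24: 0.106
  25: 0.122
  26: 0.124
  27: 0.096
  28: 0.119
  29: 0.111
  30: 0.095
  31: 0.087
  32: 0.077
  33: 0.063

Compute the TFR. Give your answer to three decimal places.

1.193

Sum of ASFRs = 0.096 + 0.097 + 0.106 + 0.122 + 0.124 + 0.096 + 0.119 + 0.111 + 0.095 + 0.087 + 0.077 + 0.063 = 1.193
TFR = 1.193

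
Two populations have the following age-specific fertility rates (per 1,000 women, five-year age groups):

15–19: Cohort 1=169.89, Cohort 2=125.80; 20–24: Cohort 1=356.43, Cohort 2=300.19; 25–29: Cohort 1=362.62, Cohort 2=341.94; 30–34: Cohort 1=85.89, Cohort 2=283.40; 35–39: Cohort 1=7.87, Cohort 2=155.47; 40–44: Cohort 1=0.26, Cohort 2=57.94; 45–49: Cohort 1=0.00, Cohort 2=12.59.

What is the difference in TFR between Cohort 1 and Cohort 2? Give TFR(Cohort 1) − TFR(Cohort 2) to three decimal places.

Cohort 1:
  Sum of ASFRs = 169.89 + 356.43 + 362.62 + 85.89 + 7.87 + 0.26 + 0.00 = 982.96
  TFR = 5 × 982.96 / 1000 = 4.9148
Cohort 2:
  Sum of ASFRs = 125.80 + 300.19 + 341.94 + 283.40 + 155.47 + 57.94 + 12.59 = 1277.33
  TFR = 5 × 1277.33 / 1000 = 6.38665
Difference = 4.9148 − 6.38665 = -1.47185

-1.472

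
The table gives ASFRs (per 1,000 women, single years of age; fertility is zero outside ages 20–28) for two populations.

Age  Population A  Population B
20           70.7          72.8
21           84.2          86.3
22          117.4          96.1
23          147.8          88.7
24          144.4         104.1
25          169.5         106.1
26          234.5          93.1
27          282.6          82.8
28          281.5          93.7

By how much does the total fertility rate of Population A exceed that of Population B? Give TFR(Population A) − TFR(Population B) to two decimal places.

0.71

Population A:
  Sum of ASFRs = 70.7 + 84.2 + 117.4 + 147.8 + 144.4 + 169.5 + 234.5 + 282.6 + 281.5 = 1532.6
  TFR = 1532.6 / 1000 = 1.5326
Population B:
  Sum of ASFRs = 72.8 + 86.3 + 96.1 + 88.7 + 104.1 + 106.1 + 93.1 + 82.8 + 93.7 = 823.7
  TFR = 823.7 / 1000 = 0.8237
Difference = 1.5326 − 0.8237 = 0.7089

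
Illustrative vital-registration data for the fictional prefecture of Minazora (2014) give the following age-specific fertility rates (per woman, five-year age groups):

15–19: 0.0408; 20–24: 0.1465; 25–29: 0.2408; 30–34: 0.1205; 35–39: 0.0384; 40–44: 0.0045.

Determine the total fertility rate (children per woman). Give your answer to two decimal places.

2.96

Sum of ASFRs = 0.0408 + 0.1465 + 0.2408 + 0.1205 + 0.0384 + 0.0045 = 0.5915
TFR = 5 × 0.5915 = 2.9575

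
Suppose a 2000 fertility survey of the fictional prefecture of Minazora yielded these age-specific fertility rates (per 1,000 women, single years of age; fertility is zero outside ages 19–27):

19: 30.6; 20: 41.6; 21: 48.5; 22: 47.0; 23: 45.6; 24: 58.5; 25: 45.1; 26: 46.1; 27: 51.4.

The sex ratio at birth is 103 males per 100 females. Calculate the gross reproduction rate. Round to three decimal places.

0.204

Proportion female at birth = 100 / (100 + 103) = 0.49261.
Sum of ASFRs = 30.6 + 41.6 + 48.5 + 47.0 + 45.6 + 58.5 + 45.1 + 46.1 + 51.4 = 414.4
TFR = 414.4 / 1000 = 0.4144
GRR = 0.49261 × 0.4144 = 0.20414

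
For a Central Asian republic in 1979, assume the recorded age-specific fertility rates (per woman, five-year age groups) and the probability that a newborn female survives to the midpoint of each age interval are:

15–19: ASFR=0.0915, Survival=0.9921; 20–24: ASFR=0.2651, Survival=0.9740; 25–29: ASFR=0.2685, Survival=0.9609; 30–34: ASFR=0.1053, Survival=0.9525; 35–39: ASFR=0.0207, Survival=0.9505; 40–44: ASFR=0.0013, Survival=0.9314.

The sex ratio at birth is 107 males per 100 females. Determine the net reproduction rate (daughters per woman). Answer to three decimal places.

1.759

Proportion female at birth = 100 / (100 + 107) = 0.48309.
Each age group contributes 5 × ASFR × survival:
  15–19: 5 × 0.0915 × 0.9921 = 0.45389
  20–24: 5 × 0.2651 × 0.9740 = 1.29104
  25–29: 5 × 0.2685 × 0.9609 = 1.29001
  30–34: 5 × 0.1053 × 0.9525 = 0.50149
  35–39: 5 × 0.0207 × 0.9505 = 0.09838
  40–44: 5 × 0.0013 × 0.9314 = 0.00605
Sum = 3.64086
NRR = 0.48309 × 3.64086 = 1.75886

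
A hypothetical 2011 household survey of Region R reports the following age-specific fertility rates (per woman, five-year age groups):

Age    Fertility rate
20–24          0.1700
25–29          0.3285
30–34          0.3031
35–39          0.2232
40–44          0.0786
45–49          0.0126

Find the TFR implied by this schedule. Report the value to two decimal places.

5.58

Sum of ASFRs = 0.1700 + 0.3285 + 0.3031 + 0.2232 + 0.0786 + 0.0126 = 1.1160
TFR = 5 × 1.1160 = 5.58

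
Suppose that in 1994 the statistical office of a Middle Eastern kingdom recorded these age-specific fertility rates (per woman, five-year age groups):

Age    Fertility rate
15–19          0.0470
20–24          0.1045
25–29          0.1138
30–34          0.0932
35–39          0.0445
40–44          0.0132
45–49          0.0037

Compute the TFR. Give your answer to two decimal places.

2.10

Sum of ASFRs = 0.0470 + 0.1045 + 0.1138 + 0.0932 + 0.0445 + 0.0132 + 0.0037 = 0.4199
TFR = 5 × 0.4199 = 2.0995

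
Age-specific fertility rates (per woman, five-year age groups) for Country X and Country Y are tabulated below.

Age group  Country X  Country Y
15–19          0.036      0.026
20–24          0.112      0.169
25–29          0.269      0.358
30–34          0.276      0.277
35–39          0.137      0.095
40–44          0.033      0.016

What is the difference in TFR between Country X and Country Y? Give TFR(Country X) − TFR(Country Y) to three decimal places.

Country X:
  Sum of ASFRs = 0.036 + 0.112 + 0.269 + 0.276 + 0.137 + 0.033 = 0.863
  TFR = 5 × 0.863 = 4.315
Country Y:
  Sum of ASFRs = 0.026 + 0.169 + 0.358 + 0.277 + 0.095 + 0.016 = 0.941
  TFR = 5 × 0.941 = 4.705
Difference = 4.315 − 4.705 = -0.39

-0.390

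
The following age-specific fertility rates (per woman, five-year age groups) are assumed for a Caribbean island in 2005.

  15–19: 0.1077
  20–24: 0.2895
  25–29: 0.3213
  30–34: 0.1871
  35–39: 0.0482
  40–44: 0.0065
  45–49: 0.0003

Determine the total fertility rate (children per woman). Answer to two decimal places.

4.80

Sum of ASFRs = 0.1077 + 0.2895 + 0.3213 + 0.1871 + 0.0482 + 0.0065 + 0.0003 = 0.9606
TFR = 5 × 0.9606 = 4.803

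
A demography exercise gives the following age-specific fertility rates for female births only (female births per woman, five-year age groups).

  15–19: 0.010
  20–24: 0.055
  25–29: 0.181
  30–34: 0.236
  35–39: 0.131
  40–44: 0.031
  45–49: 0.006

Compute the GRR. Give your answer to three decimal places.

3.250

Sum of female ASFRs = 0.010 + 0.055 + 0.181 + 0.236 + 0.131 + 0.031 + 0.006 = 0.650
GRR = 5 × 0.650 = 3.25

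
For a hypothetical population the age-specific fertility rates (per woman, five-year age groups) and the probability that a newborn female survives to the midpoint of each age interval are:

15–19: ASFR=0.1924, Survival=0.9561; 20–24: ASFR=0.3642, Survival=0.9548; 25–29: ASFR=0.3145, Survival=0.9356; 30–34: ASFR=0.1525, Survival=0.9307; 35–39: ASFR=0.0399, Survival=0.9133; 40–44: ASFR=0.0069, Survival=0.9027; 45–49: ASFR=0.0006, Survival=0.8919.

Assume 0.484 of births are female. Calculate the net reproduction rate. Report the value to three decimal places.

2.447

Proportion female at birth = 0.484.
Per-age-group product (5 × ASFR × survival probability):
  15–19: 5 × 0.1924 × 0.9561 = 0.91977
  20–24: 5 × 0.3642 × 0.9548 = 1.73869
  25–29: 5 × 0.3145 × 0.9356 = 1.47123
  30–34: 5 × 0.1525 × 0.9307 = 0.70966
  35–39: 5 × 0.0399 × 0.9133 = 0.18220
  40–44: 5 × 0.0069 × 0.9027 = 0.03114
  45–49: 5 × 0.0006 × 0.8919 = 0.00268
Sum = 5.05537
NRR = 0.484 × 5.05537 = 2.44680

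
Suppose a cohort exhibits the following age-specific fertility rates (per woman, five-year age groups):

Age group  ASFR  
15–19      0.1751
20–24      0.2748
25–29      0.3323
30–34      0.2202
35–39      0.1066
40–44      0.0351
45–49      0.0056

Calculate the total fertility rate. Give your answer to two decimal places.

Sum of ASFRs = 0.1751 + 0.2748 + 0.3323 + 0.2202 + 0.1066 + 0.0351 + 0.0056 = 1.1497
TFR = 5 × 1.1497 = 5.7485

5.75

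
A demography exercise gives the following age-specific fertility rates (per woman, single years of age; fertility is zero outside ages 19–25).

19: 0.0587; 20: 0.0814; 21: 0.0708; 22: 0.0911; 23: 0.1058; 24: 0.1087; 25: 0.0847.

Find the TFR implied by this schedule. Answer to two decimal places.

0.60

Sum of ASFRs = 0.0587 + 0.0814 + 0.0708 + 0.0911 + 0.1058 + 0.1087 + 0.0847 = 0.6012
TFR = 0.6012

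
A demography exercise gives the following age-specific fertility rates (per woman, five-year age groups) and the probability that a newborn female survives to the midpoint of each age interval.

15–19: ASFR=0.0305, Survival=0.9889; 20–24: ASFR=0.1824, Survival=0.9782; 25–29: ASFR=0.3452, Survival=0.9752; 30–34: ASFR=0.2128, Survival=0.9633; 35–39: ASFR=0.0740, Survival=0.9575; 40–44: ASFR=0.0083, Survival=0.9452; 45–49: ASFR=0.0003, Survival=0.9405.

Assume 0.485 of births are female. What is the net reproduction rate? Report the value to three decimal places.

Proportion female at birth = 0.485.
Survival-weighted fertility by age (5·fₓ·Sₓ):
  15–19: 5 × 0.0305 × 0.9889 = 0.15081
  20–24: 5 × 0.1824 × 0.9782 = 0.89212
  25–29: 5 × 0.3452 × 0.9752 = 1.68320
  30–34: 5 × 0.2128 × 0.9633 = 1.02495
  35–39: 5 × 0.0740 × 0.9575 = 0.35428
  40–44: 5 × 0.0083 × 0.9452 = 0.03923
  45–49: 5 × 0.0003 × 0.9405 = 0.00141
Sum = 4.14600
NRR = 0.485 × 4.14600 = 2.01081
NRR > 1, so each generation more than replaces itself.

2.011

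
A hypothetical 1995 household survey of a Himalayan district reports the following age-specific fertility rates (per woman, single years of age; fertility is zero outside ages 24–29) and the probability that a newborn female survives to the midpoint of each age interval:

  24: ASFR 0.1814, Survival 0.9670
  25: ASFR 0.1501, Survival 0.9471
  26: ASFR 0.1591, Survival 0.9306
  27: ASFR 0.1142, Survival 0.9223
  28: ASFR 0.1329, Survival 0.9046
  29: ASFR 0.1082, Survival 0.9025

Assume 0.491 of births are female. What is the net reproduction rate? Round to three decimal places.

Proportion female at birth = 0.491.
Each age group contributes 1 × ASFR × survival:
  24: 1 × 0.1814 × 0.9670 = 0.17541
  25: 1 × 0.1501 × 0.9471 = 0.14216
  26: 1 × 0.1591 × 0.9306 = 0.14806
  27: 1 × 0.1142 × 0.9223 = 0.10533
  28: 1 × 0.1329 × 0.9046 = 0.12022
  29: 1 × 0.1082 × 0.9025 = 0.09765
Sum = 0.78883
NRR = 0.491 × 0.78883 = 0.38732

0.387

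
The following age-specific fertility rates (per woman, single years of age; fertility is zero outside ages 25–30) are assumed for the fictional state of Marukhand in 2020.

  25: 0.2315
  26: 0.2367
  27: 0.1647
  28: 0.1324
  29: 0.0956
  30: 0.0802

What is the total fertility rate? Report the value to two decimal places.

0.94

Sum of ASFRs = 0.2315 + 0.2367 + 0.1647 + 0.1324 + 0.0956 + 0.0802 = 0.9411
TFR = 0.9411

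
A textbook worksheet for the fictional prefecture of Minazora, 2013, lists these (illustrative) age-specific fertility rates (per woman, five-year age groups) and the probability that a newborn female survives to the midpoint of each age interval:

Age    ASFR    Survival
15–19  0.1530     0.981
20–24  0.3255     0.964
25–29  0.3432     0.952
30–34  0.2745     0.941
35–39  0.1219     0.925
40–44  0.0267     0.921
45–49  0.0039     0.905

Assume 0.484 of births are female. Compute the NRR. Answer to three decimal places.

2.879

Proportion female at birth = 0.484.
Per-age-group product (5 × ASFR × survival probability):
  15–19: 5 × 0.1530 × 0.981 = 0.75047
  20–24: 5 × 0.3255 × 0.964 = 1.56891
  25–29: 5 × 0.3432 × 0.952 = 1.63363
  30–34: 5 × 0.2745 × 0.941 = 1.29152
  35–39: 5 × 0.1219 × 0.925 = 0.56379
  40–44: 5 × 0.0267 × 0.921 = 0.12295
  45–49: 5 × 0.0039 × 0.905 = 0.01765
Sum = 5.94892
NRR = 0.484 × 5.94892 = 2.87928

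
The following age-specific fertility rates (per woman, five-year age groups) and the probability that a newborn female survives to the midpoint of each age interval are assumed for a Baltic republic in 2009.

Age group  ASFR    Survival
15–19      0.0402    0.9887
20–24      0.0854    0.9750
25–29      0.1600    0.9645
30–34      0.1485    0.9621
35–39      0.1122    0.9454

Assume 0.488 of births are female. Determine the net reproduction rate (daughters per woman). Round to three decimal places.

1.284

Proportion female at birth = 0.488.
Each age group contributes 5 × ASFR × survival:
  15–19: 5 × 0.0402 × 0.9887 = 0.19873
  20–24: 5 × 0.0854 × 0.9750 = 0.41633
  25–29: 5 × 0.1600 × 0.9645 = 0.77160
  30–34: 5 × 0.1485 × 0.9621 = 0.71436
  35–39: 5 × 0.1122 × 0.9454 = 0.53037
Sum = 2.63139
NRR = 0.488 × 2.63139 = 1.28412
With NRR above 1 the population is above replacement fertility.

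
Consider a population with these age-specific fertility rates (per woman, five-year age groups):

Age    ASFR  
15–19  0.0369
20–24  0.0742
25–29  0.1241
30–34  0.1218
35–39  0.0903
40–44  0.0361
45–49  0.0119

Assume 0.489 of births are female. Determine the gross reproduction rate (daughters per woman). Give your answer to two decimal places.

1.21

Proportion female at birth = 0.489.
Sum of ASFRs = 0.0369 + 0.0742 + 0.1241 + 0.1218 + 0.0903 + 0.0361 + 0.0119 = 0.4953
TFR = 5 × 0.4953 = 2.4765
GRR = 0.489 × 2.4765 = 1.21101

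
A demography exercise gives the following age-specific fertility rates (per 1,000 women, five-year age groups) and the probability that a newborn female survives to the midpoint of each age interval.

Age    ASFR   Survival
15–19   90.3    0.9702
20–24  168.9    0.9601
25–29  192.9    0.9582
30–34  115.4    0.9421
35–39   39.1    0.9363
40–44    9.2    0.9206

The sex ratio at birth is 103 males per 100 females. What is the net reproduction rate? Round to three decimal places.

1.449

Proportion female at birth = 100 / (100 + 103) = 0.49261.
Survival-weighted fertility by age (5·fₓ·Sₓ):
  15–19: 5 × 90.3/1000 × 0.9702 = 0.43805
  20–24: 5 × 168.9/1000 × 0.9601 = 0.81080
  25–29: 5 × 192.9/1000 × 0.9582 = 0.92418
  30–34: 5 × 115.4/1000 × 0.9421 = 0.54359
  35–39: 5 × 39.1/1000 × 0.9363 = 0.18305
  40–44: 5 × 9.2/1000 × 0.9206 = 0.04235
Sum = 2.94202
NRR = 0.49261 × 2.94202 = 1.44927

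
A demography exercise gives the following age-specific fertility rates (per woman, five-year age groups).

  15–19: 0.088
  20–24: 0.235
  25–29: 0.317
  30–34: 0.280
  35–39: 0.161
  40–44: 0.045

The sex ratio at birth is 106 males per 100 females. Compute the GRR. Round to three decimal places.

2.733

Proportion female at birth = 100 / (100 + 106) = 0.48544.
Sum of ASFRs = 0.088 + 0.235 + 0.317 + 0.280 + 0.161 + 0.045 = 1.126
TFR = 5 × 1.126 = 5.63
GRR = 0.48544 × 5.63 = 2.73303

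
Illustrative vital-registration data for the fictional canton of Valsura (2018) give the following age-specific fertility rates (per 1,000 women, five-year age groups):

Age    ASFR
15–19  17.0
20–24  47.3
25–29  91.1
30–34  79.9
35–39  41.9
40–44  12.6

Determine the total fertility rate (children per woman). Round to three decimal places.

1.449

Sum of ASFRs = 17.0 + 47.3 + 91.1 + 79.9 + 41.9 + 12.6 = 289.8
TFR = 5 × 289.8 / 1000 = 1.449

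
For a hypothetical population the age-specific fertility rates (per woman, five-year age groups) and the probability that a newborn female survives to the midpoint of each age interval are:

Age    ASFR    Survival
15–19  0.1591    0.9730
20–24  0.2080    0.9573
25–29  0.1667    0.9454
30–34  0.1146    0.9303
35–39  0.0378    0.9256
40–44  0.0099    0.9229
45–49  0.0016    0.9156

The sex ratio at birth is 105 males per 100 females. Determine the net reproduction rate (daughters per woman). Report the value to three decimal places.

1.619

Proportion female at birth = 100 / (100 + 105) = 0.48780.
Weighting each age-specific rate by interval width and survival:
  15–19: 5 × 0.1591 × 0.9730 = 0.77402
  20–24: 5 × 0.2080 × 0.9573 = 0.99559
  25–29: 5 × 0.1667 × 0.9454 = 0.78799
  30–34: 5 × 0.1146 × 0.9303 = 0.53306
  35–39: 5 × 0.0378 × 0.9256 = 0.17494
  40–44: 5 × 0.0099 × 0.9229 = 0.04568
  45–49: 5 × 0.0016 × 0.9156 = 0.00732
Sum = 3.31860
NRR = 0.48780 × 3.31860 = 1.61881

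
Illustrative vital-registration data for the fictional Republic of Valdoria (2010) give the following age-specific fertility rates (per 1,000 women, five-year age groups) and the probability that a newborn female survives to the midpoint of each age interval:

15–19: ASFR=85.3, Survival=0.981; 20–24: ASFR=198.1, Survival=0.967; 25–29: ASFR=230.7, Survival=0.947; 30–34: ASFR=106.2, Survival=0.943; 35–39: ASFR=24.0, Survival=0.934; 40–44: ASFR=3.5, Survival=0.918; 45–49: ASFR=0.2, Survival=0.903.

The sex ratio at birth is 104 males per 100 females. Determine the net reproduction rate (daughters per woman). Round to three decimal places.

Proportion female at birth = 100 / (100 + 104) = 0.49020.
Weighting each age-specific rate by interval width and survival:
  15–19: 5 × 85.3/1000 × 0.981 = 0.41840
  20–24: 5 × 198.1/1000 × 0.967 = 0.95781
  25–29: 5 × 230.7/1000 × 0.947 = 1.09236
  30–34: 5 × 106.2/1000 × 0.943 = 0.50073
  35–39: 5 × 24.0/1000 × 0.934 = 0.11208
  40–44: 5 × 3.5/1000 × 0.918 = 0.01607
  45–49: 5 × 0.2/1000 × 0.903 = 0.00090
Sum = 3.09835
NRR = 0.49020 × 3.09835 = 1.51881
An NRR exceeding 1 indicates intrinsic growth under these rates.

1.519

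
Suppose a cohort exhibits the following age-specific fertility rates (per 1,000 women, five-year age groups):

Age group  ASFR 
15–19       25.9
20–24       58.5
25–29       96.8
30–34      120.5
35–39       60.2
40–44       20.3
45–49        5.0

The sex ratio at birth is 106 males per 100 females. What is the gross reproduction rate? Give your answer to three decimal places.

Proportion female at birth = 100 / (100 + 106) = 0.48544.
Sum of ASFRs = 25.9 + 58.5 + 96.8 + 120.5 + 60.2 + 20.3 + 5.0 = 387.2
TFR = 5 × 387.2 / 1000 = 1.936
GRR = 0.48544 × 1.936 = 0.93981

0.940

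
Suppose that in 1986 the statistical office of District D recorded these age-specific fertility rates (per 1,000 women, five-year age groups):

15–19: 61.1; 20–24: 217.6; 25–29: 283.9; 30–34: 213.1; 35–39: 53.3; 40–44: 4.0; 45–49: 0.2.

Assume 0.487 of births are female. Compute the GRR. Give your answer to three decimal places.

Proportion female at birth = 0.487.
Sum of ASFRs = 61.1 + 217.6 + 283.9 + 213.1 + 53.3 + 4.0 + 0.2 = 833.2
TFR = 5 × 833.2 / 1000 = 4.166
GRR = 0.487 × 4.166 = 2.02884

2.029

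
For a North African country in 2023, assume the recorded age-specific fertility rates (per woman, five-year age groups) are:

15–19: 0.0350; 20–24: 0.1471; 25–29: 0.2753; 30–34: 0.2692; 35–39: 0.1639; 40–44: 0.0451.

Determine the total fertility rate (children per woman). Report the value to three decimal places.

Sum of ASFRs = 0.0350 + 0.1471 + 0.2753 + 0.2692 + 0.1639 + 0.0451 = 0.9356
TFR = 5 × 0.9356 = 4.678

4.678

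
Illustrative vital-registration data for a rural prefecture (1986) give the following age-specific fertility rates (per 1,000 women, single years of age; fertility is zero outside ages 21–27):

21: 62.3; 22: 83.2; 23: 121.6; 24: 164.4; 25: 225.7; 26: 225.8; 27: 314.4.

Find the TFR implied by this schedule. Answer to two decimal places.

1.20

Sum of ASFRs = 62.3 + 83.2 + 121.6 + 164.4 + 225.7 + 225.8 + 314.4 = 1197.4
TFR = 1197.4 / 1000 = 1.1974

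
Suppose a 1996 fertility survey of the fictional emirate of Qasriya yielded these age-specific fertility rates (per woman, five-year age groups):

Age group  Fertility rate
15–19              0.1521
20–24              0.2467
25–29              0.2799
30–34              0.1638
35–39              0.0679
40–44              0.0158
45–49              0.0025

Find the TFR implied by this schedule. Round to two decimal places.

4.64

Sum of ASFRs = 0.1521 + 0.2467 + 0.2799 + 0.1638 + 0.0679 + 0.0158 + 0.0025 = 0.9287
TFR = 5 × 0.9287 = 4.6435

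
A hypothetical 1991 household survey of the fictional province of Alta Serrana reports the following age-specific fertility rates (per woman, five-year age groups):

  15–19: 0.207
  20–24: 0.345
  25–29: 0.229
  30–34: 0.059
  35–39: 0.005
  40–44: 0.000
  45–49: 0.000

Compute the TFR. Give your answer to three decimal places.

4.225

Sum of ASFRs = 0.207 + 0.345 + 0.229 + 0.059 + 0.005 + 0.000 + 0.000 = 0.845
TFR = 5 × 0.845 = 4.225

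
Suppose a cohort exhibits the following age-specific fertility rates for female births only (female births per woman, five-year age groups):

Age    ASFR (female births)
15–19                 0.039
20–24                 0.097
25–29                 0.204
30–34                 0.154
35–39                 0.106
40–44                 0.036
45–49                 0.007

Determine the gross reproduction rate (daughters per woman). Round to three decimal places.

Sum of female ASFRs = 0.039 + 0.097 + 0.204 + 0.154 + 0.106 + 0.036 + 0.007 = 0.643
GRR = 5 × 0.643 = 3.215

3.215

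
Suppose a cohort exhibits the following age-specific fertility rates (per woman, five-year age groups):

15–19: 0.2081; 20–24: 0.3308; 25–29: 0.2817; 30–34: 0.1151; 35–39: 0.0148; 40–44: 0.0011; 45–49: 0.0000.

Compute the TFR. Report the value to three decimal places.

Sum of ASFRs = 0.2081 + 0.3308 + 0.2817 + 0.1151 + 0.0148 + 0.0011 + 0.0000 = 0.9516
TFR = 5 × 0.9516 = 4.758

4.758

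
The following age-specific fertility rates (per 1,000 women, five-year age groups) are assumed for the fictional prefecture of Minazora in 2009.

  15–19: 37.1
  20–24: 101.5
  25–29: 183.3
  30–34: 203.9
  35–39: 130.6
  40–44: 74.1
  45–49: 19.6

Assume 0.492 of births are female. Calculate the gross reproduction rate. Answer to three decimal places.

1.845

Proportion female at birth = 0.492.
Sum of ASFRs = 37.1 + 101.5 + 183.3 + 203.9 + 130.6 + 74.1 + 19.6 = 750.1
TFR = 5 × 750.1 / 1000 = 3.7505
GRR = 0.492 × 3.7505 = 1.84525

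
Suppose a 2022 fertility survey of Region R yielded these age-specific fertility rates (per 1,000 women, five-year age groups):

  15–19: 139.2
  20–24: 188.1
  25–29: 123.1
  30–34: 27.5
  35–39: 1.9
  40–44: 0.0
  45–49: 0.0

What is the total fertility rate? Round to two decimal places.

Sum of ASFRs = 139.2 + 188.1 + 123.1 + 27.5 + 1.9 + 0.0 + 0.0 = 479.8
TFR = 5 × 479.8 / 1000 = 2.399

2.40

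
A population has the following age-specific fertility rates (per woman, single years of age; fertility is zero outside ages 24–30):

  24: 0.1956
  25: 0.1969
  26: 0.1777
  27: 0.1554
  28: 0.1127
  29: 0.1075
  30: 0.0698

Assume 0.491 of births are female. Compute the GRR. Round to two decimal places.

0.50

Proportion female at birth = 0.491.
Sum of ASFRs = 0.1956 + 0.1969 + 0.1777 + 0.1554 + 0.1127 + 0.1075 + 0.0698 = 1.0156
TFR = 1.0156
GRR = 0.491 × 1.0156 = 0.49866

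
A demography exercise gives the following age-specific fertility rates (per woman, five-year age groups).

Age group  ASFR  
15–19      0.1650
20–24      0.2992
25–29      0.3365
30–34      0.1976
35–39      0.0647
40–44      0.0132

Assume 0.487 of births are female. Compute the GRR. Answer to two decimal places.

Proportion female at birth = 0.487.
Sum of ASFRs = 0.1650 + 0.2992 + 0.3365 + 0.1976 + 0.0647 + 0.0132 = 1.0762
TFR = 5 × 1.0762 = 5.381
GRR = 0.487 × 5.381 = 2.62055

2.62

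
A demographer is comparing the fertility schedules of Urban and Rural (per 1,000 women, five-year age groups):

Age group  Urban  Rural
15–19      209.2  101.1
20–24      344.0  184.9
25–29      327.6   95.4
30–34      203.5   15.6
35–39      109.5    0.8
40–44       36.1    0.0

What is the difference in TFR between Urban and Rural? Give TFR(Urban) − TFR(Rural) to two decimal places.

4.16

Urban:
  Sum of ASFRs = 209.2 + 344.0 + 327.6 + 203.5 + 109.5 + 36.1 = 1229.9
  TFR = 5 × 1229.9 / 1000 = 6.1495
Rural:
  Sum of ASFRs = 101.1 + 184.9 + 95.4 + 15.6 + 0.8 + 0.0 = 397.8
  TFR = 5 × 397.8 / 1000 = 1.989
Difference = 6.1495 − 1.989 = 4.1605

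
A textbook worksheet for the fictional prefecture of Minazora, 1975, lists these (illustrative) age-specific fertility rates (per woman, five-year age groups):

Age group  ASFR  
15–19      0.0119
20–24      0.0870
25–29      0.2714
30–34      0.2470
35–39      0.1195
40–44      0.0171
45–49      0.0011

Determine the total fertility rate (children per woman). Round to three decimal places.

3.775

Sum of ASFRs = 0.0119 + 0.0870 + 0.2714 + 0.2470 + 0.1195 + 0.0171 + 0.0011 = 0.7550
TFR = 5 × 0.7550 = 3.775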